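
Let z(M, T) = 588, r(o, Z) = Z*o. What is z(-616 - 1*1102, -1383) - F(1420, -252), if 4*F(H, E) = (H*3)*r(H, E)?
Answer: 381100188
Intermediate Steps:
F(H, E) = 3*E*H**2/4 (F(H, E) = ((H*3)*(E*H))/4 = ((3*H)*(E*H))/4 = (3*E*H**2)/4 = 3*E*H**2/4)
z(-616 - 1*1102, -1383) - F(1420, -252) = 588 - 3*(-252)*1420**2/4 = 588 - 3*(-252)*2016400/4 = 588 - 1*(-381099600) = 588 + 381099600 = 381100188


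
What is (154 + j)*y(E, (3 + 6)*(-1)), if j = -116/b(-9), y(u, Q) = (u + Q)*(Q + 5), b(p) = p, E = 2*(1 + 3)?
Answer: 6008/9 ≈ 667.56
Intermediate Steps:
E = 8 (E = 2*4 = 8)
y(u, Q) = (5 + Q)*(Q + u) (y(u, Q) = (Q + u)*(5 + Q) = (5 + Q)*(Q + u))
j = 116/9 (j = -116/(-9) = -116*(-1/9) = 116/9 ≈ 12.889)
(154 + j)*y(E, (3 + 6)*(-1)) = (154 + 116/9)*(((3 + 6)*(-1))**2 + 5*((3 + 6)*(-1)) + 5*8 + ((3 + 6)*(-1))*8) = 1502*((9*(-1))**2 + 5*(9*(-1)) + 40 + (9*(-1))*8)/9 = 1502*((-9)**2 + 5*(-9) + 40 - 9*8)/9 = 1502*(81 - 45 + 40 - 72)/9 = (1502/9)*4 = 6008/9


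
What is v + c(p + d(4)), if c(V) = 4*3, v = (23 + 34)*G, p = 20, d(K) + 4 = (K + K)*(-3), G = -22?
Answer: -1242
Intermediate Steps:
d(K) = -4 - 6*K (d(K) = -4 + (K + K)*(-3) = -4 + (2*K)*(-3) = -4 - 6*K)
v = -1254 (v = (23 + 34)*(-22) = 57*(-22) = -1254)
c(V) = 12
v + c(p + d(4)) = -1254 + 12 = -1242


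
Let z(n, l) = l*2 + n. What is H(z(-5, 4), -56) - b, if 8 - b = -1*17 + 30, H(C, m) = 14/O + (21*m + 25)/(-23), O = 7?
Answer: 1312/23 ≈ 57.043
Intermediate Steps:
z(n, l) = n + 2*l (z(n, l) = 2*l + n = n + 2*l)
H(C, m) = 21/23 - 21*m/23 (H(C, m) = 14/7 + (21*m + 25)/(-23) = 14*(⅐) + (25 + 21*m)*(-1/23) = 2 + (-25/23 - 21*m/23) = 21/23 - 21*m/23)
b = -5 (b = 8 - (-1*17 + 30) = 8 - (-17 + 30) = 8 - 1*13 = 8 - 13 = -5)
H(z(-5, 4), -56) - b = (21/23 - 21/23*(-56)) - 1*(-5) = (21/23 + 1176/23) + 5 = 1197/23 + 5 = 1312/23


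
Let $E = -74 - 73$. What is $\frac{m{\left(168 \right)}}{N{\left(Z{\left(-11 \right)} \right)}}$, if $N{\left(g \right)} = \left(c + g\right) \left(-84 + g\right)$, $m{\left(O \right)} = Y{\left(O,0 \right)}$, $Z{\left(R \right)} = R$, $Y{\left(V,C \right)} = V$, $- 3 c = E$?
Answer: $- \frac{84}{1805} \approx -0.046537$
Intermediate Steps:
$E = -147$
$c = 49$ ($c = \left(- \frac{1}{3}\right) \left(-147\right) = 49$)
$m{\left(O \right)} = O$
$N{\left(g \right)} = \left(-84 + g\right) \left(49 + g\right)$ ($N{\left(g \right)} = \left(49 + g\right) \left(-84 + g\right) = \left(-84 + g\right) \left(49 + g\right)$)
$\frac{m{\left(168 \right)}}{N{\left(Z{\left(-11 \right)} \right)}} = \frac{168}{-4116 + \left(-11\right)^{2} - -385} = \frac{168}{-4116 + 121 + 385} = \frac{168}{-3610} = 168 \left(- \frac{1}{3610}\right) = - \frac{84}{1805}$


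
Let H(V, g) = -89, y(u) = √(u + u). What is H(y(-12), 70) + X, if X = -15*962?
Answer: -14519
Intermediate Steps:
y(u) = √2*√u (y(u) = √(2*u) = √2*√u)
X = -14430
H(y(-12), 70) + X = -89 - 14430 = -14519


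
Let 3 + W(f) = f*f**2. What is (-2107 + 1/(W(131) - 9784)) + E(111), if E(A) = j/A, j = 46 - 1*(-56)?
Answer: -174419839163/82817248 ≈ -2106.1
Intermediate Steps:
j = 102 (j = 46 + 56 = 102)
E(A) = 102/A
W(f) = -3 + f**3 (W(f) = -3 + f*f**2 = -3 + f**3)
(-2107 + 1/(W(131) - 9784)) + E(111) = (-2107 + 1/((-3 + 131**3) - 9784)) + 102/111 = (-2107 + 1/((-3 + 2248091) - 9784)) + 102*(1/111) = (-2107 + 1/(2248088 - 9784)) + 34/37 = (-2107 + 1/2238304) + 34/37 = -4716106527/2238304 + 34/37 = -174419839163/82817248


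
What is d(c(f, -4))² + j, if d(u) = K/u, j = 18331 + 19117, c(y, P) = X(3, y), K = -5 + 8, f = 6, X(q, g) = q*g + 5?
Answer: 19810001/529 ≈ 37448.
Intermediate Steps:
X(q, g) = 5 + g*q (X(q, g) = g*q + 5 = 5 + g*q)
K = 3
c(y, P) = 5 + 3*y (c(y, P) = 5 + y*3 = 5 + 3*y)
j = 37448
d(u) = 3/u
d(c(f, -4))² + j = (3/(5 + 3*6))² + 37448 = (3/(5 + 18))² + 37448 = (3/23)² + 37448 = 9/529 + 37448 = 19810001/529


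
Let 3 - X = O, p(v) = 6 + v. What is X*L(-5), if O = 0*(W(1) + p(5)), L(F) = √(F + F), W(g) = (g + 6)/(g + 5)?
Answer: 3*I*√10 ≈ 9.4868*I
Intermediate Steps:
W(g) = (6 + g)/(5 + g)
L(F) = √2*√F (L(F) = √(2*F) = √2*√F)
O = 0 (O = 0*((6 + 1)/(5 + 1) + (6 + 5)) = 0*(7/6 + 11) = 0*(73/6) = 0)
X = 3 (X = 3 - 1*0 = 3 + 0 = 3)
X*L(-5) = 3*(√2*√(-5)) = 3*(√2*(I*√5)) = 3*(I*√10) = 3*I*√10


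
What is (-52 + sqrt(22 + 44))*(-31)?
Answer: 1612 - 31*sqrt(66) ≈ 1360.2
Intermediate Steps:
(-52 + sqrt(22 + 44))*(-31) = (-52 + sqrt(66))*(-31) = 1612 - 31*sqrt(66)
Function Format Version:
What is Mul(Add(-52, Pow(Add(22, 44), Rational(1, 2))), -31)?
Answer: Add(1612, Mul(-31, Pow(66, Rational(1, 2)))) ≈ 1360.2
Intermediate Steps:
Mul(Add(-52, Pow(Add(22, 44), Rational(1, 2))), -31) = Mul(Add(-52, Pow(66, Rational(1, 2))), -31) = Add(1612, Mul(-31, Pow(66, Rational(1, 2))))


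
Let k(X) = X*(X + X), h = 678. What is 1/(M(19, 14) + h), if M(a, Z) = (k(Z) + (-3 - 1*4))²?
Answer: 1/148903 ≈ 6.7158e-6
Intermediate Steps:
k(X) = 2*X² (k(X) = X*(2*X) = 2*X²)
M(a, Z) = (-7 + 2*Z²)² (M(a, Z) = (2*Z² + (-3 - 1*4))² = (2*Z² + (-3 - 4))² = (2*Z² - 7)² = (-7 + 2*Z²)²)
1/(M(19, 14) + h) = 1/((-7 + 2*14²)² + 678) = 1/((-7 + 2*196)² + 678) = 1/((-7 + 392)² + 678) = 1/(385² + 678) = 1/(148225 + 678) = 1/148903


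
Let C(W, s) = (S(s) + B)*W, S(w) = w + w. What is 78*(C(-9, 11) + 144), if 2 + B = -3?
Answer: -702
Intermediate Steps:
B = -5 (B = -2 - 3 = -5)
S(w) = 2*w
C(W, s) = W*(-5 + 2*s) (C(W, s) = (2*s - 5)*W = (-5 + 2*s)*W = W*(-5 + 2*s))
78*(C(-9, 11) + 144) = 78*(-9*(-5 + 2*11) + 144) = 78*(-9*(-5 + 22) + 144) = 78*(-9*17 + 144) = 78*(-153 + 144) = 78*(-9) = -702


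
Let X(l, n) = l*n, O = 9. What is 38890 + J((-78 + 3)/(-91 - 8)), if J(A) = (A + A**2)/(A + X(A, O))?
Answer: 6416879/165 ≈ 38890.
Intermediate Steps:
J(A) = (A + A**2)/(10*A) (J(A) = (A + A**2)/(A + A*9) = (A + A**2)/(A + 9*A) = (A + A**2)/((10*A)) = (A + A**2)*(1/(10*A)) = (A + A**2)/(10*A))
38890 + J((-78 + 3)/(-91 - 8)) = 38890 + (1/10 + ((-78 + 3)/(-91 - 8))/10) = 38890 + (1/10 + (-75/(-99))/10) = 38890 + (1/10 + (-75*(-1/99))/10) = 38890 + (1/10 + (1/10)*(25/33)) = 38890 + (1/10 + 5/66) = 38890 + 29/165 = 6416879/165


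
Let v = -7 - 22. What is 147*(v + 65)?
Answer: 5292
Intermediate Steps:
v = -29
147*(v + 65) = 147*(-29 + 65) = 147*36 = 5292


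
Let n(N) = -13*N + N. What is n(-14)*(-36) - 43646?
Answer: -49694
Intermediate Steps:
n(N) = -12*N
n(-14)*(-36) - 43646 = -12*(-14)*(-36) - 43646 = 168*(-36) - 43646 = -6048 - 43646 = -49694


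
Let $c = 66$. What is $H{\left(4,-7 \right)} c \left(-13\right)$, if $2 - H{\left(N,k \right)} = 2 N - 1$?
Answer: $4290$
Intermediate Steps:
$H{\left(N,k \right)} = 3 - 2 N$ ($H{\left(N,k \right)} = 2 - \left(2 N - 1\right) = 2 - \left(-1 + 2 N\right) = 3 - 2 N$)
$H{\left(4,-7 \right)} c \left(-13\right) = \left(3 - 8\right) 66 \left(-13\right) = \left(-5\right) 66 \left(-13\right) = \left(-330\right) \left(-13\right) = 4290$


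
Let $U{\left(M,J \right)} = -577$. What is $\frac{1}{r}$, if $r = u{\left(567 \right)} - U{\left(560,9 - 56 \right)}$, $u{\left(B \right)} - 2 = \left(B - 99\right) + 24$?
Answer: $\frac{1}{1071} \approx 0.00093371$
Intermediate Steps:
$u{\left(B \right)} = -73 + B$ ($u{\left(B \right)} = 2 + \left(\left(B - 99\right) + 24\right) = 2 + \left(\left(-99 + B\right) + 24\right) = 2 + \left(-75 + B\right) = -73 + B$)
$r = 1071$ ($r = \left(-73 + 567\right) - -577 = 494 + 577 = 1071$)
$\frac{1}{r} = \frac{1}{1071}$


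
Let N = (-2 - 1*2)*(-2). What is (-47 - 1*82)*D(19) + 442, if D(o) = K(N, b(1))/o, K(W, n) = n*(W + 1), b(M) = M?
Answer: 7237/19 ≈ 380.89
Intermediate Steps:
N = 8 (N = (-2 - 2)*(-2) = -4*(-2) = 8)
K(W, n) = n*(1 + W)
D(o) = 9/o (D(o) = (1*(1 + 8))/o = (1*9)/o = 9/o)
(-47 - 1*82)*D(19) + 442 = (-47 - 1*82)*(9/19) + 442 = (-47 - 82)*(9*(1/19)) + 442 = -129*9/19 + 442 = -1161/19 + 442 = 7237/19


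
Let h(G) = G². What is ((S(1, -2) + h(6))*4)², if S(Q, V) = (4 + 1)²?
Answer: 59536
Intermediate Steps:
S(Q, V) = 25 (S(Q, V) = 5² = 25)
((S(1, -2) + h(6))*4)² = ((25 + 6²)*4)² = ((25 + 36)*4)² = (61*4)² = 244² = 59536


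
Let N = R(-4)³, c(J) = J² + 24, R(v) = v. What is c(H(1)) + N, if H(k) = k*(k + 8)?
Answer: 41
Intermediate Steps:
H(k) = k*(8 + k)
c(J) = 24 + J²
N = -64 (N = (-4)³ = -64)
c(H(1)) + N = (24 + (1*(8 + 1))²) - 64 = (24 + (1*9)²) - 64 = (24 + 9²) - 64 = (24 + 81) - 64 = 105 - 64 = 41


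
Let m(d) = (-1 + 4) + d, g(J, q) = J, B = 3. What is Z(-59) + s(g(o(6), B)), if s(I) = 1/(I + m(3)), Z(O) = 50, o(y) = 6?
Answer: 601/12 ≈ 50.083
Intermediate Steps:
m(d) = 3 + d
s(I) = 1/(6 + I) (s(I) = 1/(I + (3 + 3)) = 1/(I + 6) = 1/(6 + I))
Z(-59) + s(g(o(6), B)) = 50 + 1/(6 + 6) = 50 + 1/12 = 601/12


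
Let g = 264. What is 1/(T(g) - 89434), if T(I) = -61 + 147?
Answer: -1/89348 ≈ -1.1192e-5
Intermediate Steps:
T(I) = 86
1/(T(g) - 89434) = 1/(86 - 89434) = 1/(-89348) = -1/89348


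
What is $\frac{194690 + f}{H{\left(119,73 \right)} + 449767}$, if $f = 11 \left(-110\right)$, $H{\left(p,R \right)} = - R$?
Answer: $\frac{13820}{32121} \approx 0.43025$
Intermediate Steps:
$f = -1210$
$\frac{194690 + f}{H{\left(119,73 \right)} + 449767} = \frac{194690 - 1210}{\left(-1\right) 73 + 449767} = \frac{193480}{-73 + 449767} = \frac{193480}{449694} = 193480 \cdot \frac{1}{449694} = \frac{13820}{32121}$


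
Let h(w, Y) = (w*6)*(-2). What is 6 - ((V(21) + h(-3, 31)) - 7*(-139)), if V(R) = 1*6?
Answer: -1009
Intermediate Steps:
V(R) = 6
h(w, Y) = -12*w (h(w, Y) = (6*w)*(-2) = -12*w)
6 - ((V(21) + h(-3, 31)) - 7*(-139)) = 6 - ((6 - 12*(-3)) - 7*(-139)) = 6 - ((6 + 36) + 973) = 6 - (42 + 973) = 6 - 1*1015 = 6 - 1015 = -1009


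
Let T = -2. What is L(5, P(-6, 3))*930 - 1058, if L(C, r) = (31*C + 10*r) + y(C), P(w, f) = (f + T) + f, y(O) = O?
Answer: 184942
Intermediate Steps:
P(w, f) = -2 + 2*f (P(w, f) = (f - 2) + f = (-2 + f) + f = -2 + 2*f)
L(C, r) = 10*r + 32*C (L(C, r) = (31*C + 10*r) + C = (10*r + 31*C) + C = 10*r + 32*C)
L(5, P(-6, 3))*930 - 1058 = (10*(-2 + 2*3) + 32*5)*930 - 1058 = (10*(-2 + 6) + 160)*930 - 1058 = (10*4 + 160)*930 - 1058 = (40 + 160)*930 - 1058 = 200*930 - 1058 = 186000 - 1058 = 184942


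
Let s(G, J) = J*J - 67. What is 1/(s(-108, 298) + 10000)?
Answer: 1/98737 ≈ 1.0128e-5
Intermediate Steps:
s(G, J) = -67 + J² (s(G, J) = J² - 67 = -67 + J²)
1/(s(-108, 298) + 10000) = 1/((-67 + 298²) + 10000) = 1/((-67 + 88804) + 10000) = 1/(88737 + 10000) = 1/98737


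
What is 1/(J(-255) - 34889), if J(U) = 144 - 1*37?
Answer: -1/34782 ≈ -2.8751e-5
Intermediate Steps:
J(U) = 107 (J(U) = 144 - 37 = 107)
1/(J(-255) - 34889) = 1/(107 - 34889) = 1/(-34782) = -1/34782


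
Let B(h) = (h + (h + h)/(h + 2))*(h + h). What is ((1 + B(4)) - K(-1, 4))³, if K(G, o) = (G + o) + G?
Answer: 1953125/27 ≈ 72338.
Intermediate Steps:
K(G, o) = o + 2*G
B(h) = 2*h*(h + 2*h/(2 + h)) (B(h) = (h + (2*h)/(2 + h))*(2*h) = (h + 2*h/(2 + h))*(2*h) = 2*h*(h + 2*h/(2 + h)))
((1 + B(4)) - K(-1, 4))³ = ((1 + 2*4²*(4 + 4)/(2 + 4)) - (4 + 2*(-1)))³ = ((1 + 2*16*8/6) - (4 - 2))³ = ((1 + 2*16*(⅙)*8) - 1*2)³ = ((1 + 128/3) - 2)³ = (131/3 - 2)³ = (125/3)³ = 1953125/27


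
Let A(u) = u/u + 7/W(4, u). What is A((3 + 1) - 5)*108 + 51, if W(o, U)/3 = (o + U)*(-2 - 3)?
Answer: 711/5 ≈ 142.20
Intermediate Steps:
W(o, U) = -15*U - 15*o (W(o, U) = 3*((o + U)*(-2 - 3)) = 3*((U + o)*(-5)) = 3*(-5*U - 5*o) = -15*U - 15*o)
A(u) = 1 + 7/(-60 - 15*u) (A(u) = u/u + 7/(-15*u - 15*4) = 1 + 7/(-15*u - 60) = 1 + 7/(-60 - 15*u))
A((3 + 1) - 5)*108 + 51 = ((53/15 + ((3 + 1) - 5))/(4 + ((3 + 1) - 5)))*108 + 51 = ((53/15 + (4 - 5))/(4 + (4 - 5)))*108 + 51 = ((53/15 - 1)/(4 - 1))*108 + 51 = ((38/15)/3)*108 + 51 = ((⅓)*(38/15))*108 + 51 = (38/45)*108 + 51 = 456/5 + 51 = 711/5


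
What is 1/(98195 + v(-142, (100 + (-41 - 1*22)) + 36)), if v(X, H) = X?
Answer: 1/98053 ≈ 1.0199e-5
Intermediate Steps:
1/(98195 + v(-142, (100 + (-41 - 1*22)) + 36)) = 1/(98195 - 142) = 1/98053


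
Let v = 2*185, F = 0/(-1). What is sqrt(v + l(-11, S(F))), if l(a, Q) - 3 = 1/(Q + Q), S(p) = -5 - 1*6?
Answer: sqrt(180510)/22 ≈ 19.312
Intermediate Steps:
F = 0 (F = 0*(-1) = 0)
S(p) = -11 (S(p) = -5 - 6 = -11)
v = 370
l(a, Q) = 3 + 1/(2*Q) (l(a, Q) = 3 + 1/(Q + Q) = 3 + 1/(2*Q))
sqrt(v + l(-11, S(F))) = sqrt(370 + (3 + (1/2)/(-11))) = sqrt(370 + (3 + (1/2)*(-1/11))) = sqrt(370 + (3 - 1/22)) = sqrt(370 + 65/22) = sqrt(8205/22) = sqrt(180510)/22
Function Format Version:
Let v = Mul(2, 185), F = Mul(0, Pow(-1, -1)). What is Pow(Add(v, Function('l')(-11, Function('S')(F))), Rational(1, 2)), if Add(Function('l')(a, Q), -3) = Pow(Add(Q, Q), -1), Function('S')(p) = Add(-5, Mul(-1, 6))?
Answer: Mul(Rational(1, 22), Pow(180510, Rational(1, 2))) ≈ 19.312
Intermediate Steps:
F = 0 (F = Mul(0, -1) = 0)
Function('S')(p) = -11 (Function('S')(p) = Add(-5, -6) = -11)
v = 370
Function('l')(a, Q) = Add(3, Mul(Rational(1, 2), Pow(Q, -1))) (Function('l')(a, Q) = Add(3, Pow(Add(Q, Q), -1)) = Add(3, Pow(Mul(2, Q), -1)) = Add(3, Mul(Rational(1, 2), Pow(Q, -1))))
Pow(Add(v, Function('l')(-11, Function('S')(F))), Rational(1, 2)) = Pow(Add(370, Add(3, Mul(Rational(1, 2), Pow(-11, -1)))), Rational(1, 2)) = Pow(Add(370, Add(3, Mul(Rational(1, 2), Rational(-1, 11)))), Rational(1, 2)) = Pow(Add(370, Add(3, Rational(-1, 22))), Rational(1, 2)) = Pow(Add(370, Rational(65, 22)), Rational(1, 2)) = Pow(Rational(8205, 22), Rational(1, 2)) = Mul(Rational(1, 22), Pow(180510, Rational(1, 2)))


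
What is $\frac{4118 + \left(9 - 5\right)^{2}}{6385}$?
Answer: $\frac{4134}{6385} \approx 0.64746$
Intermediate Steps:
$\frac{4118 + \left(9 - 5\right)^{2}}{6385} = \left(4118 + 4^{2}\right) \frac{1}{6385} = \left(4118 + 16\right) \frac{1}{6385} = 4134 \cdot \frac{1}{6385} = \frac{4134}{6385}$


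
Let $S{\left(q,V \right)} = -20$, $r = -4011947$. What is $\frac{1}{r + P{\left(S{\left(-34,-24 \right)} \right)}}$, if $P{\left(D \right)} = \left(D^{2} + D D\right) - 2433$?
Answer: $- \frac{1}{4013580} \approx -2.4915 \cdot 10^{-7}$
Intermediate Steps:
$P{\left(D \right)} = -2433 + 2 D^{2}$ ($P{\left(D \right)} = \left(D^{2} + D^{2}\right) - 2433 = 2 D^{2} - 2433 = -2433 + 2 D^{2}$)
$\frac{1}{r + P{\left(S{\left(-34,-24 \right)} \right)}} = \frac{1}{-4011947 - \left(2433 - 2 \left(-20\right)^{2}\right)} = \frac{1}{-4011947 + \left(-2433 + 2 \cdot 400\right)} = \frac{1}{-4011947 + \left(-2433 + 800\right)} = \frac{1}{-4011947 - 1633} = \frac{1}{-4013580} = - \frac{1}{4013580}$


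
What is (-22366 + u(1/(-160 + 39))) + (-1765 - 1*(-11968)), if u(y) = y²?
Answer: -178078482/14641 ≈ -12163.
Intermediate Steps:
(-22366 + u(1/(-160 + 39))) + (-1765 - 1*(-11968)) = (-22366 + (1/(-160 + 39))²) + (-1765 - 1*(-11968)) = (-22366 + (1/(-121))²) + (-1765 + 11968) = (-22366 + (-1/121)²) + 10203 = (-22366 + 1/14641) + 10203 = -327460605/14641 + 10203 = -178078482/14641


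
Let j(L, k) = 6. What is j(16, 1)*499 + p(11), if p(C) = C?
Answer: 3005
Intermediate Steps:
j(16, 1)*499 + p(11) = 6*499 + 11 = 2994 + 11 = 3005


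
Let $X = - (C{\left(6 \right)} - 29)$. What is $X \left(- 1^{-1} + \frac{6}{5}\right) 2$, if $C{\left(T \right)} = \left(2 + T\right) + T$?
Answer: $6$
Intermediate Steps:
$C{\left(T \right)} = 2 + 2 T$
$X = 15$ ($X = - (\left(2 + 2 \cdot 6\right) - 29) = - (\left(2 + 12\right) - 29) = - (14 - 29) = \left(-1\right) \left(-15\right) = 15$)
$X \left(- 1^{-1} + \frac{6}{5}\right) 2 = 15 \left(- 1^{-1} + \frac{6}{5}\right) 2 = 15 \left(\left(-1\right) 1 + 6 \cdot \frac{1}{5}\right) 2 = 15 \left(-1 + \frac{6}{5}\right) 2 = 15 \cdot \frac{1}{5} \cdot 2 = 15 \cdot \frac{2}{5} = 6$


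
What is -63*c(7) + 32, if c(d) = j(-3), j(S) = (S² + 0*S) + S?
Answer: -346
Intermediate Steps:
j(S) = S + S² (j(S) = (S² + 0) + S = S² + S = S + S²)
c(d) = 6 (c(d) = -3*(1 - 3) = -3*(-2) = 6)
-63*c(7) + 32 = -63*6 + 32 = -378 + 32 = -346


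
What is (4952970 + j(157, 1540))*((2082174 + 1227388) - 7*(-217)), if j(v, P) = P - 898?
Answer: 16401810574572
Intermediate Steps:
j(v, P) = -898 + P
(4952970 + j(157, 1540))*((2082174 + 1227388) - 7*(-217)) = (4952970 + (-898 + 1540))*((2082174 + 1227388) - 7*(-217)) = (4952970 + 642)*(3309562 + 1519) = 4953612*3311081 = 16401810574572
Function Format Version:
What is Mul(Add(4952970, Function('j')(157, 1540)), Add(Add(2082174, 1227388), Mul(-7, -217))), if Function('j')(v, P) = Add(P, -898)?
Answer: 16401810574572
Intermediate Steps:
Function('j')(v, P) = Add(-898, P)
Mul(Add(4952970, Function('j')(157, 1540)), Add(Add(2082174, 1227388), Mul(-7, -217))) = Mul(Add(4952970, Add(-898, 1540)), Add(Add(2082174, 1227388), Mul(-7, -217))) = Mul(Add(4952970, 642), Add(3309562, 1519)) = Mul(4953612, 3311081) = 16401810574572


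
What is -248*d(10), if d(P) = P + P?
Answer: -4960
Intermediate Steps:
d(P) = 2*P
-248*d(10) = -496*10 = -248*20 = -4960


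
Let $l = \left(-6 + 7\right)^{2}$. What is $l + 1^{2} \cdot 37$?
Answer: $38$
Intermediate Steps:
$l = 1$ ($l = 1^{2} = 1$)
$l + 1^{2} \cdot 37 = 1 + 1^{2} \cdot 37 = 1 + 1 \cdot 37 = 1 + 37 = 38$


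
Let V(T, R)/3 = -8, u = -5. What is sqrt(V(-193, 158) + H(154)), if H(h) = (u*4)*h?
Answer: 4*I*sqrt(194) ≈ 55.714*I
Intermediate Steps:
V(T, R) = -24 (V(T, R) = 3*(-8) = -24)
H(h) = -20*h (H(h) = (-5*4)*h = -20*h)
sqrt(V(-193, 158) + H(154)) = sqrt(-24 - 20*154) = sqrt(-24 - 3080) = sqrt(-3104) = 4*I*sqrt(194)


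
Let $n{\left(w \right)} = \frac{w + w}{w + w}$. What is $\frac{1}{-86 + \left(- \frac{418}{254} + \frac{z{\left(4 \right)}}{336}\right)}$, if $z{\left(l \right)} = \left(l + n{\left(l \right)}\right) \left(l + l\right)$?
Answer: $- \frac{5334}{466867} \approx -0.011425$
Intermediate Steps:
$n{\left(w \right)} = 1$ ($n{\left(w \right)} = \frac{2 w}{2 w} = 2 w \frac{1}{2 w} = 1$)
$z{\left(l \right)} = 2 l \left(1 + l\right)$ ($z{\left(l \right)} = \left(l + 1\right) \left(l + l\right) = \left(1 + l\right) 2 l = 2 l \left(1 + l\right)$)
$\frac{1}{-86 + \left(- \frac{418}{254} + \frac{z{\left(4 \right)}}{336}\right)} = \frac{1}{-86 - \left(\frac{209}{127} - \frac{2 \cdot 4 \left(1 + 4\right)}{336}\right)} = \frac{1}{-86 - \left(\frac{209}{127} - 2 \cdot 4 \cdot 5 \cdot \frac{1}{336}\right)} = \frac{1}{-86 + \left(- \frac{209}{127} + 40 \cdot \frac{1}{336}\right)} = \frac{1}{-86 + \left(- \frac{209}{127} + \frac{5}{42}\right)} = \frac{1}{-86 - \frac{8143}{5334}} = \frac{1}{- \frac{466867}{5334}} = - \frac{5334}{466867}$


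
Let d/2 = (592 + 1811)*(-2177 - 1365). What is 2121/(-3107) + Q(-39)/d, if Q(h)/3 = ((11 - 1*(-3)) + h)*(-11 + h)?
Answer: -6019520057/8815000194 ≈ -0.68287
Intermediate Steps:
Q(h) = 3*(-11 + h)*(14 + h) (Q(h) = 3*(((11 - 1*(-3)) + h)*(-11 + h)) = 3*(((11 + 3) + h)*(-11 + h)) = 3*((14 + h)*(-11 + h)) = 3*((-11 + h)*(14 + h)) = 3*(-11 + h)*(14 + h))
d = -17022852 (d = 2*((592 + 1811)*(-2177 - 1365)) = 2*(2403*(-3542)) = 2*(-8511426) = -17022852)
2121/(-3107) + Q(-39)/d = 2121/(-3107) + (-462 + 3*(-39)**2 + 9*(-39))/(-17022852) = 2121*(-1/3107) + (-462 + 3*1521 - 351)*(-1/17022852) = -2121/3107 + (-462 + 4563 - 351)*(-1/17022852) = -2121/3107 + 3750*(-1/17022852) = -2121/3107 - 625/2837142 = -6019520057/8815000194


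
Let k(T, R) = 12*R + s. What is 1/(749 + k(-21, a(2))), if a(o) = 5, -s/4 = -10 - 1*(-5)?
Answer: 1/829 ≈ 0.0012063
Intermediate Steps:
s = 20 (s = -4*(-10 - 1*(-5)) = -4*(-10 + 5) = -4*(-5) = 20)
k(T, R) = 20 + 12*R (k(T, R) = 12*R + 20 = 20 + 12*R)
1/(749 + k(-21, a(2))) = 1/(749 + (20 + 12*5)) = 1/(749 + (20 + 60)) = 1/(749 + 80) = 1/829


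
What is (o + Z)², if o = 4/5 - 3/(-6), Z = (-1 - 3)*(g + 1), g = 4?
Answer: 34969/100 ≈ 349.69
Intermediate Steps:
Z = -20 (Z = (-1 - 3)*(4 + 1) = -4*5 = -20)
o = 13/10 (o = 4*(⅕) - 3*(-⅙) = ⅘ + ½ = 13/10 ≈ 1.3000)
(o + Z)² = (13/10 - 20)² = (-187/10)² = 34969/100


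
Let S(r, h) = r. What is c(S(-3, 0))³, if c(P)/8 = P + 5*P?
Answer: -2985984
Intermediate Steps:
c(P) = 48*P (c(P) = 8*(P + 5*P) = 8*(6*P) = 48*P)
c(S(-3, 0))³ = (48*(-3))³ = (-144)³ = -2985984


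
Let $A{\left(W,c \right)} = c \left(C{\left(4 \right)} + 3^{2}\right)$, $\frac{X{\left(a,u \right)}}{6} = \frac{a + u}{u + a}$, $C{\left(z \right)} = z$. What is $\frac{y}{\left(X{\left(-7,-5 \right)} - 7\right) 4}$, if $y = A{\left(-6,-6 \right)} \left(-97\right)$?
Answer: $- \frac{3783}{2} \approx -1891.5$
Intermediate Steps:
$X{\left(a,u \right)} = 6$ ($X{\left(a,u \right)} = 6 \frac{a + u}{u + a} = 6 \frac{a + u}{a + u} = 6 \cdot 1 = 6$)
$A{\left(W,c \right)} = 13 c$ ($A{\left(W,c \right)} = c \left(4 + 3^{2}\right) = c \left(4 + 9\right) = c 13 = 13 c$)
$y = 7566$ ($y = 13 \left(-6\right) \left(-97\right) = \left(-78\right) \left(-97\right) = 7566$)
$\frac{y}{\left(X{\left(-7,-5 \right)} - 7\right) 4} = \frac{7566}{\left(6 - 7\right) 4} = \frac{7566}{\left(-1\right) 4} = \frac{7566}{-4} = 7566 \left(- \frac{1}{4}\right) = - \frac{3783}{2}$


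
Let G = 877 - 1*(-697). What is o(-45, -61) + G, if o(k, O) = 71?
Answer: 1645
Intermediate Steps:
G = 1574 (G = 877 + 697 = 1574)
o(-45, -61) + G = 71 + 1574 = 1645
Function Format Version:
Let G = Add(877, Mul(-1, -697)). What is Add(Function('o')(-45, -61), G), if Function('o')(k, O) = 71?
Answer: 1645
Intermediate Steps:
G = 1574 (G = Add(877, 697) = 1574)
Add(Function('o')(-45, -61), G) = Add(71, 1574) = 1645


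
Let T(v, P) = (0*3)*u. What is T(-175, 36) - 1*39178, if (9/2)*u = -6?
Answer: -39178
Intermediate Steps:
u = -4/3 (u = (2/9)*(-6) = -4/3 ≈ -1.3333)
T(v, P) = 0 (T(v, P) = (0*3)*(-4/3) = 0*(-4/3) = 0)
T(-175, 36) - 1*39178 = 0 - 1*39178 = 0 - 39178 = -39178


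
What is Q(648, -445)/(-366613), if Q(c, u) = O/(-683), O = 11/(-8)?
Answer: -11/2003173432 ≈ -5.4913e-9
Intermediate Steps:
O = -11/8 (O = 11*(-⅛) = -11/8 ≈ -1.3750)
Q(c, u) = 11/5464 (Q(c, u) = -11/8/(-683) = -11/8*(-1/683) = 11/5464)
Q(648, -445)/(-366613) = (11/5464)/(-366613) = (11/5464)*(-1/366613) = -11/2003173432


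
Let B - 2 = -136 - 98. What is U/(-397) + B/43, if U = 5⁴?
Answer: -118979/17071 ≈ -6.9697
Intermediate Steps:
U = 625
B = -232 (B = 2 + (-136 - 98) = 2 - 234 = -232)
U/(-397) + B/43 = 625/(-397) - 232/43 = 625*(-1/397) - 232*1/43 = -625/397 - 232/43 = -118979/17071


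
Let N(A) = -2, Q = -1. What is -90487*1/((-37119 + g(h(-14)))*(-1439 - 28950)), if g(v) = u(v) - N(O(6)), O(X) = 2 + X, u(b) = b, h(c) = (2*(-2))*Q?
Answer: -90487/1127826957 ≈ -8.0231e-5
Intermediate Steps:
h(c) = 4 (h(c) = (2*(-2))*(-1) = -4*(-1) = 4)
g(v) = 2 + v (g(v) = v - 1*(-2) = v + 2 = 2 + v)
-90487*1/((-37119 + g(h(-14)))*(-1439 - 28950)) = -90487*1/((-37119 + (2 + 4))*(-1439 - 28950)) = -90487*(-1/(30389*(-37119 + 6))) = -90487/((-30389*(-37113))) = -90487/1127826957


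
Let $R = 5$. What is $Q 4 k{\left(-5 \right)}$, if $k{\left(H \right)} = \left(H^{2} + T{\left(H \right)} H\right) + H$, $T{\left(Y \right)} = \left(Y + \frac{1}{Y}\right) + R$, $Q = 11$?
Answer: $924$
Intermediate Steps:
$T{\left(Y \right)} = 5 + Y + \frac{1}{Y}$ ($T{\left(Y \right)} = \left(Y + \frac{1}{Y}\right) + 5 = 5 + Y + \frac{1}{Y}$)
$k{\left(H \right)} = H + H^{2} + H \left(5 + H + \frac{1}{H}\right)$ ($k{\left(H \right)} = \left(H^{2} + \left(5 + H + \frac{1}{H}\right) H\right) + H = \left(H^{2} + H \left(5 + H + \frac{1}{H}\right)\right) + H = H + H^{2} + H \left(5 + H + \frac{1}{H}\right)$)
$Q 4 k{\left(-5 \right)} = 11 \cdot 4 \left(1 + 2 \left(-5\right)^{2} + 6 \left(-5\right)\right) = 44 \left(1 + 2 \cdot 25 - 30\right) = 44 \left(1 + 50 - 30\right) = 44 \cdot 21 = 924$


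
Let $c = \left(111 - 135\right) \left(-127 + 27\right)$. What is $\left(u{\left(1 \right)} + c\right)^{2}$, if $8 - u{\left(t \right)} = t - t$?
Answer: $5798464$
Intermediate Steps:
$u{\left(t \right)} = 8$ ($u{\left(t \right)} = 8 - \left(t - t\right) = 8 - 0 = 8 + 0 = 8$)
$c = 2400$ ($c = \left(-24\right) \left(-100\right) = 2400$)
$\left(u{\left(1 \right)} + c\right)^{2} = \left(8 + 2400\right)^{2} = 2408^{2} = 5798464$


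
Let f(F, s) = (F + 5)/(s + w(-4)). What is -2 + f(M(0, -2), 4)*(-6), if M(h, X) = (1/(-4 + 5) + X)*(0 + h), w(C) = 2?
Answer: -7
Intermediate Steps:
M(h, X) = h*(1 + X) (M(h, X) = (1/1 + X)*h = (1 + X)*h = h*(1 + X))
f(F, s) = (5 + F)/(2 + s) (f(F, s) = (F + 5)/(s + 2) = (5 + F)/(2 + s))
-2 + f(M(0, -2), 4)*(-6) = -2 + ((5 + 0*(1 - 2))/(2 + 4))*(-6) = -2 + ((5 + 0*(-1))/6)*(-6) = -2 + ((5 + 0)/6)*(-6) = -2 + ((1/6)*5)*(-6) = -2 + (5/6)*(-6) = -2 - 5 = -7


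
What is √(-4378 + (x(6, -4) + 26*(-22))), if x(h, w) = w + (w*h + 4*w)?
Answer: I*√4994 ≈ 70.668*I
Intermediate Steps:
x(h, w) = 5*w + h*w (x(h, w) = w + (h*w + 4*w) = w + (4*w + h*w) = 5*w + h*w)
√(-4378 + (x(6, -4) + 26*(-22))) = √(-4378 + (-4*(5 + 6) + 26*(-22))) = √(-4378 + (-4*11 - 572)) = √(-4378 + (-44 - 572)) = √(-4378 - 616) = √(-4994) = I*√4994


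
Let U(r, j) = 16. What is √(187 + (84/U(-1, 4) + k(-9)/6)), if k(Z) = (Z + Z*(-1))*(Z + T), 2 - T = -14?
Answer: √769/2 ≈ 13.865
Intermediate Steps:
T = 16 (T = 2 - 1*(-14) = 2 + 14 = 16)
k(Z) = 0 (k(Z) = (Z + Z*(-1))*(Z + 16) = (Z - Z)*(16 + Z) = 0*(16 + Z) = 0)
√(187 + (84/U(-1, 4) + k(-9)/6)) = √(187 + (84/16 + 0/6)) = √(187 + (84*(1/16) + 0*(⅙))) = √(187 + (21/4 + 0)) = √(187 + 21/4) = √(769/4) = √769/2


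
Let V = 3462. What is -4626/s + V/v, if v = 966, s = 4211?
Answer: 1684961/677971 ≈ 2.4853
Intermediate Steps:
-4626/s + V/v = -4626/4211 + 3462/966 = -4626*1/4211 + 3462*(1/966) = -4626/4211 + 577/161 = 1684961/677971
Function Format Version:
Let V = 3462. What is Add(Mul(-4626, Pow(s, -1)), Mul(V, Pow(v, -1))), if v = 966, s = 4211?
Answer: Rational(1684961, 677971) ≈ 2.4853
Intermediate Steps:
Add(Mul(-4626, Pow(s, -1)), Mul(V, Pow(v, -1))) = Add(Mul(-4626, Pow(4211, -1)), Mul(3462, Pow(966, -1))) = Add(Mul(-4626, Rational(1, 4211)), Mul(3462, Rational(1, 966))) = Add(Rational(-4626, 4211), Rational(577, 161)) = Rational(1684961, 677971)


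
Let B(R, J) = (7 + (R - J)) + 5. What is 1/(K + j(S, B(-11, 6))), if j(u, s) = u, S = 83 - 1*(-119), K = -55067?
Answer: -1/54865 ≈ -1.8227e-5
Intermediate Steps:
B(R, J) = 12 + R - J (B(R, J) = (7 + R - J) + 5 = 12 + R - J)
S = 202 (S = 83 + 119 = 202)
1/(K + j(S, B(-11, 6))) = 1/(-55067 + 202) = 1/(-54865) = -1/54865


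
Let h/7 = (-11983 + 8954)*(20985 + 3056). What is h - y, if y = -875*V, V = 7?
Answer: -509735198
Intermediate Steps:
y = -6125 (y = -875*7 = -6125)
h = -509741323 (h = 7*((-11983 + 8954)*(20985 + 3056)) = 7*(-3029*24041) = 7*(-72820189) = -509741323)
h - y = -509741323 - 1*(-6125) = -509741323 + 6125 = -509735198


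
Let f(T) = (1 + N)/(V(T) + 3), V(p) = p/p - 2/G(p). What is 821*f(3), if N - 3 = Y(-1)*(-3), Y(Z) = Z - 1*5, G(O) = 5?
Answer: 45155/9 ≈ 5017.2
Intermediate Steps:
Y(Z) = -5 + Z (Y(Z) = Z - 5 = -5 + Z)
V(p) = 3/5 (V(p) = p/p - 2/5 = 1 - 2*1/5 = 1 - 2/5 = 3/5)
N = 21 (N = 3 + (-5 - 1)*(-3) = 3 - 6*(-3) = 3 + 18 = 21)
f(T) = 55/9 (f(T) = (1 + 21)/(3/5 + 3) = 22/(18/5) = 22*(5/18) = 55/9)
821*f(3) = 821*(55/9) = 45155/9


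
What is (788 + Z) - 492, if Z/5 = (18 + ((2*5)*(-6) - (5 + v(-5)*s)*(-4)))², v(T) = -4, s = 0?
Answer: 2716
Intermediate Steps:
Z = 2420 (Z = 5*(18 + ((2*5)*(-6) - (5 - 4*0)*(-4)))² = 5*(18 + (10*(-6) - (5 + 0)*(-4)))² = 5*(18 + (-60 - 5*(-4)))² = 5*(18 + (-60 - 1*(-20)))² = 5*(18 + (-60 + 20))² = 5*(18 - 40)² = 5*(-22)² = 5*484 = 2420)
(788 + Z) - 492 = (788 + 2420) - 492 = 3208 - 492 = 2716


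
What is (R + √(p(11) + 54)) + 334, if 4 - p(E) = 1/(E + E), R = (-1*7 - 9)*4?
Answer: 270 + 5*√1122/22 ≈ 277.61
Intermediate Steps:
R = -64 (R = (-7 - 9)*4 = -16*4 = -64)
p(E) = 4 - 1/(2*E) (p(E) = 4 - 1/(E + E) = 4 - 1/(2*E))
(R + √(p(11) + 54)) + 334 = (-64 + √((4 - ½/11) + 54)) + 334 = (-64 + √((4 - ½*1/11) + 54)) + 334 = (-64 + √((4 - 1/22) + 54)) + 334 = (-64 + √(87/22 + 54)) + 334 = (-64 + √(1275/22)) + 334 = (-64 + 5*√1122/22) + 334 = 270 + 5*√1122/22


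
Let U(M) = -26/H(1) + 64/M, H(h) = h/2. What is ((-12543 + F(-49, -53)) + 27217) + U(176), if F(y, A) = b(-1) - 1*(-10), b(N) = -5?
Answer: 160901/11 ≈ 14627.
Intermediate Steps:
H(h) = h/2 (H(h) = h*(½) = h/2)
F(y, A) = 5 (F(y, A) = -5 - 1*(-10) = -5 + 10 = 5)
U(M) = -52 + 64/M (U(M) = -26/((½)*1) + 64/M = -26/½ + 64/M = -26*2 + 64/M = -52 + 64/M)
((-12543 + F(-49, -53)) + 27217) + U(176) = ((-12543 + 5) + 27217) + (-52 + 64/176) = (-12538 + 27217) + (-52 + 64*(1/176)) = 14679 + (-52 + 4/11) = 14679 - 568/11 = 160901/11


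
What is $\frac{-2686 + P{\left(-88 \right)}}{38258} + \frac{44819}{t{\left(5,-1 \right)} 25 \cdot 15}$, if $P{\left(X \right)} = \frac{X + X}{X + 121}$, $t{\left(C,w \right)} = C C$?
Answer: $\frac{76793366}{16303125} \approx 4.7103$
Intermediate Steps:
$t{\left(C,w \right)} = C^{2}$
$P{\left(X \right)} = \frac{2 X}{121 + X}$
$\frac{-2686 + P{\left(-88 \right)}}{38258} + \frac{44819}{t{\left(5,-1 \right)} 25 \cdot 15} = \frac{-2686 + 2 \left(-88\right) \frac{1}{121 - 88}}{38258} + \frac{44819}{5^{2} \cdot 25 \cdot 15} = \left(-2686 + 2 \left(-88\right) \frac{1}{33}\right) \frac{1}{38258} + \frac{44819}{25 \cdot 25 \cdot 15} = \left(-2686 + 2 \left(-88\right) \frac{1}{33}\right) \frac{1}{38258} + \frac{44819}{625 \cdot 15} = \left(-2686 - \frac{16}{3}\right) \frac{1}{38258} + \frac{44819}{9375} = \left(- \frac{8074}{3}\right) \frac{1}{38258} + 44819 \cdot \frac{1}{9375} = - \frac{367}{5217} + \frac{44819}{9375} = \frac{76793366}{16303125}$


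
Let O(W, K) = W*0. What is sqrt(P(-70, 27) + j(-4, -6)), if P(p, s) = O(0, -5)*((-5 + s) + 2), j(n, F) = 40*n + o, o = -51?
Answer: I*sqrt(211) ≈ 14.526*I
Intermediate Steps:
O(W, K) = 0
j(n, F) = -51 + 40*n (j(n, F) = 40*n - 51 = -51 + 40*n)
P(p, s) = 0 (P(p, s) = 0*((-5 + s) + 2) = 0*(-3 + s) = 0)
sqrt(P(-70, 27) + j(-4, -6)) = sqrt(0 + (-51 + 40*(-4))) = sqrt(0 + (-51 - 160)) = sqrt(0 - 211) = sqrt(-211) = I*sqrt(211)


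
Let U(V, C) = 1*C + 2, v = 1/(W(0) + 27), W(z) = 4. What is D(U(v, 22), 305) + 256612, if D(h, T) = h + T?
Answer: 256941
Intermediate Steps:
v = 1/31 (v = 1/(4 + 27) = 1/31 ≈ 0.032258)
U(V, C) = 2 + C (U(V, C) = C + 2 = 2 + C)
D(h, T) = T + h
D(U(v, 22), 305) + 256612 = (305 + (2 + 22)) + 256612 = (305 + 24) + 256612 = 329 + 256612 = 256941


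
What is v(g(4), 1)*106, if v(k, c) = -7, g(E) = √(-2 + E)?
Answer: -742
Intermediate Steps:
v(g(4), 1)*106 = -7*106 = -742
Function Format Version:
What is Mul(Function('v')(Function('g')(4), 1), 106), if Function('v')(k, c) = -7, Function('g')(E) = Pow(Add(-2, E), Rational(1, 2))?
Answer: -742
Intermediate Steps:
Mul(Function('v')(Function('g')(4), 1), 106) = Mul(-7, 106) = -742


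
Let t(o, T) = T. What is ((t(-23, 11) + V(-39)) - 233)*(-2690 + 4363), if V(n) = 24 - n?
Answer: -266007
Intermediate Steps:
((t(-23, 11) + V(-39)) - 233)*(-2690 + 4363) = ((11 + (24 - 1*(-39))) - 233)*(-2690 + 4363) = ((11 + (24 + 39)) - 233)*1673 = ((11 + 63) - 233)*1673 = (74 - 233)*1673 = -159*1673 = -266007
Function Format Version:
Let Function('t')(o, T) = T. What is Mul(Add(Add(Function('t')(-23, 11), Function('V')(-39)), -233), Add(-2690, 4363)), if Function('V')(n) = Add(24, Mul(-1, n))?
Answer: -266007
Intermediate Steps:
Mul(Add(Add(Function('t')(-23, 11), Function('V')(-39)), -233), Add(-2690, 4363)) = Mul(Add(Add(11, Add(24, Mul(-1, -39))), -233), Add(-2690, 4363)) = Mul(Add(Add(11, Add(24, 39)), -233), 1673) = Mul(Add(Add(11, 63), -233), 1673) = Mul(Add(74, -233), 1673) = Mul(-159, 1673) = -266007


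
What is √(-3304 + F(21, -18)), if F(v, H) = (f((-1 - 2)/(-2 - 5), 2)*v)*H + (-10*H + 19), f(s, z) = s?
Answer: 33*I*√3 ≈ 57.158*I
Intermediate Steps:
F(v, H) = 19 - 10*H + 3*H*v/7 (F(v, H) = (((-1 - 2)/(-2 - 5))*v)*H + (-10*H + 19) = ((-3/(-7))*v)*H + (19 - 10*H) = ((-3*(-⅐))*v)*H + (19 - 10*H) = (3*v/7)*H + (19 - 10*H) = 3*H*v/7 + (19 - 10*H) = 19 - 10*H + 3*H*v/7)
√(-3304 + F(21, -18)) = √(-3304 + (19 - 10*(-18) + (3/7)*(-18)*21)) = √(-3304 + (19 + 180 - 162)) = √(-3304 + 37) = √(-3267) = 33*I*√3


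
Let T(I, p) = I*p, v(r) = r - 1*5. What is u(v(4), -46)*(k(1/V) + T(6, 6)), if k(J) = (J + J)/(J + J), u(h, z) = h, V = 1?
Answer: -37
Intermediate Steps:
v(r) = -5 + r (v(r) = r - 5 = -5 + r)
k(J) = 1 (k(J) = (2*J)/((2*J)) = (2*J)*(1/(2*J)) = 1)
u(v(4), -46)*(k(1/V) + T(6, 6)) = (-5 + 4)*(1 + 6*6) = -(1 + 36) = -1*37 = -37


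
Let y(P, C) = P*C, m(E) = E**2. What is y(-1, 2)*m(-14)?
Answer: -392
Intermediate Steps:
y(P, C) = C*P
y(-1, 2)*m(-14) = (2*(-1))*(-14)**2 = -2*196 = -392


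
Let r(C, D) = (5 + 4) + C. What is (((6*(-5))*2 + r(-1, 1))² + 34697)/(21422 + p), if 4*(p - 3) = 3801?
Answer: 149604/89501 ≈ 1.6715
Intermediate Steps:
p = 3813/4 (p = 3 + (¼)*3801 = 3 + 3801/4 = 3813/4 ≈ 953.25)
r(C, D) = 9 + C
(((6*(-5))*2 + r(-1, 1))² + 34697)/(21422 + p) = (((6*(-5))*2 + (9 - 1))² + 34697)/(21422 + 3813/4) = ((-30*2 + 8)² + 34697)/(89501/4) = ((-60 + 8)² + 34697)*(4/89501) = ((-52)² + 34697)*(4/89501) = (2704 + 34697)*(4/89501) = 37401*(4/89501) = 149604/89501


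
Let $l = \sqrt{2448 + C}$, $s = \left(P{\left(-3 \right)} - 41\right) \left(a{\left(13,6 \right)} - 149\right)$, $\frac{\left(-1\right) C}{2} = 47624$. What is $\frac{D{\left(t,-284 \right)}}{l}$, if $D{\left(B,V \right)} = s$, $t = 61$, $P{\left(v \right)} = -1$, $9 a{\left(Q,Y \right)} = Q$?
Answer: $- \frac{1162 i \sqrt{58}}{435} \approx - 20.344 i$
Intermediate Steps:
$C = -95248$ ($C = \left(-2\right) 47624 = -95248$)
$a{\left(Q,Y \right)} = \frac{Q}{9}$
$s = \frac{18592}{3}$ ($s = \left(-1 - 41\right) \left(\frac{1}{9} \cdot 13 - 149\right) = - 42 \left(\frac{13}{9} - 149\right) = \left(-42\right) \left(- \frac{1328}{9}\right) = \frac{18592}{3} \approx 6197.3$)
$D{\left(B,V \right)} = \frac{18592}{3}$
$l = 40 i \sqrt{58}$ ($l = \sqrt{2448 - 95248} = \sqrt{-92800} = 40 i \sqrt{58} \approx 304.63 i$)
$\frac{D{\left(t,-284 \right)}}{l} = \frac{18592}{3 \cdot 40 i \sqrt{58}} = \frac{18592 \left(- \frac{i \sqrt{58}}{2320}\right)}{3} = - \frac{1162 i \sqrt{58}}{435}$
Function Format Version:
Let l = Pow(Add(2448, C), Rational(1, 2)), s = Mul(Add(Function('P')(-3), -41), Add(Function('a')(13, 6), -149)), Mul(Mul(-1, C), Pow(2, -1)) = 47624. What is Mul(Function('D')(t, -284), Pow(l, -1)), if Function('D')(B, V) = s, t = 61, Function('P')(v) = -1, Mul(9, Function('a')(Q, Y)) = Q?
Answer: Mul(Rational(-1162, 435), I, Pow(58, Rational(1, 2))) ≈ Mul(-20.344, I)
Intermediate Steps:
C = -95248 (C = Mul(-2, 47624) = -95248)
Function('a')(Q, Y) = Mul(Rational(1, 9), Q)
s = Rational(18592, 3) (s = Mul(Add(-1, -41), Add(Mul(Rational(1, 9), 13), -149)) = Mul(-42, Add(Rational(13, 9), -149)) = Mul(-42, Rational(-1328, 9)) = Rational(18592, 3) ≈ 6197.3)
Function('D')(B, V) = Rational(18592, 3)
l = Mul(40, I, Pow(58, Rational(1, 2))) (l = Pow(Add(2448, -95248), Rational(1, 2)) = Pow(-92800, Rational(1, 2)) = Mul(40, I, Pow(58, Rational(1, 2))) ≈ Mul(304.63, I))
Mul(Function('D')(t, -284), Pow(l, -1)) = Mul(Rational(18592, 3), Pow(Mul(40, I, Pow(58, Rational(1, 2))), -1)) = Mul(Rational(18592, 3), Mul(Rational(-1, 2320), I, Pow(58, Rational(1, 2)))) = Mul(Rational(-1162, 435), I, Pow(58, Rational(1, 2)))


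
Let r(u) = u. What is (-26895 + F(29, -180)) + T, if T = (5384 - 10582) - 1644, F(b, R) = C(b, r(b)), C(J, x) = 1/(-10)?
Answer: -337371/10 ≈ -33737.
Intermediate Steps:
C(J, x) = -⅒ (C(J, x) = 1*(-⅒) = -⅒)
F(b, R) = -⅒
T = -6842 (T = -5198 - 1644 = -6842)
(-26895 + F(29, -180)) + T = (-26895 - ⅒) - 6842 = -268951/10 - 6842 = -337371/10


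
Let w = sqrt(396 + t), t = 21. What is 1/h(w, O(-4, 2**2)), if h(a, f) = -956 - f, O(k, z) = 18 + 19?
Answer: -1/993 ≈ -0.0010071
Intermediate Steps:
w = sqrt(417) (w = sqrt(396 + 21) = sqrt(417) ≈ 20.421)
O(k, z) = 37
1/h(w, O(-4, 2**2)) = 1/(-956 - 1*37) = 1/(-956 - 37) = 1/(-993) = -1/993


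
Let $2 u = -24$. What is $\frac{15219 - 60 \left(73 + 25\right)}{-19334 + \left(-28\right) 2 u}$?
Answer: $- \frac{9339}{18662} \approx -0.50043$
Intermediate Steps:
$u = -12$ ($u = \frac{1}{2} \left(-24\right) = -12$)
$\frac{15219 - 60 \left(73 + 25\right)}{-19334 + \left(-28\right) 2 u} = \frac{15219 - 60 \left(73 + 25\right)}{-19334 + \left(-28\right) 2 \left(-12\right)} = \frac{15219 - 5880}{-19334 - -672} = \frac{15219 - 5880}{-19334 + 672} = \frac{9339}{-18662} = 9339 \left(- \frac{1}{18662}\right) = - \frac{9339}{18662}$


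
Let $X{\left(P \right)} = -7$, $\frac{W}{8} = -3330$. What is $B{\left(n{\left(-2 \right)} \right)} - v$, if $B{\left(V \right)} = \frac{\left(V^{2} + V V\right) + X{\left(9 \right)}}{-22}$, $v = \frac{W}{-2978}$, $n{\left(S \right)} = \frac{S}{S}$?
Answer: $- \frac{285595}{32758} \approx -8.7183$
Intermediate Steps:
$W = -26640$ ($W = 8 \left(-3330\right) = -26640$)
$n{\left(S \right)} = 1$
$v = \frac{13320}{1489}$ ($v = - \frac{26640}{-2978} = \left(-26640\right) \left(- \frac{1}{2978}\right) = \frac{13320}{1489} \approx 8.9456$)
$B{\left(V \right)} = \frac{7}{22} - \frac{V^{2}}{11}$ ($B{\left(V \right)} = \frac{\left(V^{2} + V V\right) - 7}{-22} = \left(\left(V^{2} + V^{2}\right) - 7\right) \left(- \frac{1}{22}\right) = \left(2 V^{2} - 7\right) \left(- \frac{1}{22}\right) = \left(-7 + 2 V^{2}\right) \left(- \frac{1}{22}\right) = \frac{7}{22} - \frac{V^{2}}{11}$)
$B{\left(n{\left(-2 \right)} \right)} - v = \left(\frac{7}{22} - \frac{1^{2}}{11}\right) - \frac{13320}{1489} = \left(\frac{7}{22} - \frac{1}{11}\right) - \frac{13320}{1489} = \frac{5}{22} - \frac{13320}{1489} = - \frac{285595}{32758}$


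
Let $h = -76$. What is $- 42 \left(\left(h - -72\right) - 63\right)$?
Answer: $2814$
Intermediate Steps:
$- 42 \left(\left(h - -72\right) - 63\right) = - 42 \left(\left(-76 - -72\right) - 63\right) = - 42 \left(\left(-76 + 72\right) - 63\right) = - 42 \left(-4 - 63\right) = \left(-42\right) \left(-67\right) = 2814$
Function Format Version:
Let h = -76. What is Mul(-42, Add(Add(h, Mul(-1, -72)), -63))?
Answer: 2814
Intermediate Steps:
Mul(-42, Add(Add(h, Mul(-1, -72)), -63)) = Mul(-42, Add(Add(-76, Mul(-1, -72)), -63)) = Mul(-42, Add(Add(-76, 72), -63)) = Mul(-42, Add(-4, -63)) = Mul(-42, -67) = 2814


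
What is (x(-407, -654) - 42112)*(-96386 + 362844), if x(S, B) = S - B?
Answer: -11155264170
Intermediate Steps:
(x(-407, -654) - 42112)*(-96386 + 362844) = ((-407 - 1*(-654)) - 42112)*(-96386 + 362844) = ((-407 + 654) - 42112)*266458 = (247 - 42112)*266458 = -41865*266458 = -11155264170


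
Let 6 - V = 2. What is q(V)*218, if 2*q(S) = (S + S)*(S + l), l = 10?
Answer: 12208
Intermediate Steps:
V = 4 (V = 6 - 1*2 = 6 - 2 = 4)
q(S) = S*(10 + S) (q(S) = ((S + S)*(S + 10))/2 = ((2*S)*(10 + S))/2 = (2*S*(10 + S))/2 = S*(10 + S))
q(V)*218 = (4*(10 + 4))*218 = (4*14)*218 = 56*218 = 12208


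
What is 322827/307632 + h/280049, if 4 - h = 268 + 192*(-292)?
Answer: 35857748041/28717344656 ≈ 1.2486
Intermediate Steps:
h = 55800 (h = 4 - (268 + 192*(-292)) = 4 - (268 - 56064) = 4 - 1*(-55796) = 4 + 55796 = 55800)
322827/307632 + h/280049 = 322827/307632 + 55800/280049 = 322827*(1/307632) + 55800*(1/280049) = 107609/102544 + 55800/280049 = 35857748041/28717344656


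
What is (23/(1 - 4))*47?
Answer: -1081/3 ≈ -360.33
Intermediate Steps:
(23/(1 - 4))*47 = (23/(-3))*47 = (23*(-⅓))*47 = -23/3*47 = -1081/3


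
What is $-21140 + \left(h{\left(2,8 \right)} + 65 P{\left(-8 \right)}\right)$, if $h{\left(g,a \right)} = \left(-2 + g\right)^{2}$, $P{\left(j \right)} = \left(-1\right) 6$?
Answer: $-21530$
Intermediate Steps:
$P{\left(j \right)} = -6$
$-21140 + \left(h{\left(2,8 \right)} + 65 P{\left(-8 \right)}\right) = -21140 + \left(\left(-2 + 2\right)^{2} + 65 \left(-6\right)\right) = -21140 - \left(390 - 0^{2}\right) = -21140 + \left(0 - 390\right) = -21140 - 390 = -21530$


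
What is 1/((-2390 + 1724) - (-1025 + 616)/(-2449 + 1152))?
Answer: -1297/864211 ≈ -0.0015008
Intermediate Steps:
1/((-2390 + 1724) - (-1025 + 616)/(-2449 + 1152)) = 1/(-666 - (-409)/(-1297)) = 1/(-666 - (-409)*(-1)/1297) = 1/(-666 - 1*409/1297) = 1/(-666 - 409/1297) = 1/(-864211/1297) = -1297/864211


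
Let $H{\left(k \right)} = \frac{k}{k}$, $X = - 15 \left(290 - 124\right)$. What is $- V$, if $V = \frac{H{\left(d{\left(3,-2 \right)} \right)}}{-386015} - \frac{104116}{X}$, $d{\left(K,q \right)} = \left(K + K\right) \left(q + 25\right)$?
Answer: $- \frac{803806705}{19223547} \approx -41.814$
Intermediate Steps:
$X = -2490$ ($X = \left(-15\right) 166 = -2490$)
$d{\left(K,q \right)} = 2 K \left(25 + q\right)$
$H{\left(k \right)} = 1$
$V = \frac{803806705}{19223547}$ ($V = 1 \frac{1}{-386015} - \frac{104116}{-2490} = 1 \left(- \frac{1}{386015}\right) - - \frac{52058}{1245} = - \frac{1}{386015} + \frac{52058}{1245} = \frac{803806705}{19223547} \approx 41.814$)
$- V = \left(-1\right) \frac{803806705}{19223547} = - \frac{803806705}{19223547}$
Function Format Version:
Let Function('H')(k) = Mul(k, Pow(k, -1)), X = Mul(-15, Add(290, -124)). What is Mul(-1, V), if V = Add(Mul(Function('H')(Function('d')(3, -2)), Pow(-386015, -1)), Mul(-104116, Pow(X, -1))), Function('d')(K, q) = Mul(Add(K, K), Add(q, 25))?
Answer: Rational(-803806705, 19223547) ≈ -41.814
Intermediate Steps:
X = -2490 (X = Mul(-15, 166) = -2490)
Function('d')(K, q) = Mul(2, K, Add(25, q)) (Function('d')(K, q) = Mul(Mul(2, K), Add(25, q)) = Mul(2, K, Add(25, q)))
Function('H')(k) = 1
V = Rational(803806705, 19223547) (V = Add(Mul(1, Pow(-386015, -1)), Mul(-104116, Pow(-2490, -1))) = Add(Mul(1, Rational(-1, 386015)), Mul(-104116, Rational(-1, 2490))) = Add(Rational(-1, 386015), Rational(52058, 1245)) = Rational(803806705, 19223547) ≈ 41.814)
Mul(-1, V) = Mul(-1, Rational(803806705, 19223547)) = Rational(-803806705, 19223547)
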